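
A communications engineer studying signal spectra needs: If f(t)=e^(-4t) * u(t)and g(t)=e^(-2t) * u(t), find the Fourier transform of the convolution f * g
By the convolution theorem: F{f * g} = F(omega) * G(omega)
F(omega) = 1/(4+j * omega), G(omega) = 1/(2+j * omega)
F{f * g} = 1/((4+j * omega)(2+j * omega))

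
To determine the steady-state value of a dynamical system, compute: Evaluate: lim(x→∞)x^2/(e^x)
Apply L'Hôpital 2 times (∞/∞ each time):
Eventually get 2!/(e^x) → 0

Answer: 0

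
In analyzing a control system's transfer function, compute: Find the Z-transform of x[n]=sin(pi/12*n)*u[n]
Z{sin(w0 * n) * u[n]} = z * sin(w0)/(z^2 - 2z * cos(w0) + 1)
With w0 = pi/12: X(z) = z * sin(pi/12)/(z^2 - 2z * cos(pi/12) + 1)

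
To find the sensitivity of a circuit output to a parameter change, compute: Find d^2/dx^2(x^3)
Apply power rule 2 times:
d^1: 3x^2
d^2: 6x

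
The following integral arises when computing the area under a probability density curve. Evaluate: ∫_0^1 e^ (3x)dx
Antiderivative: (1/3)e^(3x)
Evaluate: (1/3)(e^3 - 1)

Answer: (e^3 - 1)/3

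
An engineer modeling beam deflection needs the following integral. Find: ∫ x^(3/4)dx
Power rule: ∫ x^(3/4) dx=x^(7/4)/(7/4) + C

Answer: (4/7)·x^(7/4) + C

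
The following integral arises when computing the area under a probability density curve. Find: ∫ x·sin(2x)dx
By parts: u=x, dv=sin(2x) dx
du=dx, v=-cos(2x)/2
=-x·cos(2x)/2 + sin(2x)/2² + C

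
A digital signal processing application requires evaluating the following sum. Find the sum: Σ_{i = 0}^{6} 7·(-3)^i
Geometric series: S=a(1 - r^n)/(1 - r)
a=7, r=-3, n=7
S=7(1+2187)/4=3829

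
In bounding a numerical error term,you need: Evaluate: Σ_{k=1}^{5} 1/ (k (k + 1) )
Partial fractions: 1/(k(k+1))=1/k - 1/(k+1)
Telescoping sum: 1(1-1/6)=1·5/6

Answer: 5/6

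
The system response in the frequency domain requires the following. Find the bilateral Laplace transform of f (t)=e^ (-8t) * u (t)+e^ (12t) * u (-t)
For e^(-8t) * u(t): L=1/(s+8), Re(s) > -8
For e^(12t) * u(-t): L=-1/(s-12), Re(s) < 12
Combined: F(s)=1/(s+8)-1/(s-12), -8 < Re(s) < 12

Answer: 1/(s+8)-1/(s-12), ROC: -8 < Re(s) < 12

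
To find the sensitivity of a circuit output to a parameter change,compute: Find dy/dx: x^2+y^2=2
Differentiate: 2x + 2y·(dy/dx) = 0
dy/dx = -2x/(2y)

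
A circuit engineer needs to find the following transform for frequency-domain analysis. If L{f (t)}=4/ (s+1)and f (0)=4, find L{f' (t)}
L{f'(t)}=s·F(s) - f(0)=4s/(s+1)-4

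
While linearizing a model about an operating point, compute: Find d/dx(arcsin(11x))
d/dx[arcsin(u)]=u'/√(1-u²), u=11x, u'=11

Answer: 11/√(1-121x²)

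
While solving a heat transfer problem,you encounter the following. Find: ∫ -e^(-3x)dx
Since d/dx[e^(-3x)] = -3e^(-3x), we get 1/3 e^(-3x)+C

Answer: (1/3)e^(-3x)+C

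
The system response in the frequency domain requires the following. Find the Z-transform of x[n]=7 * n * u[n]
Z{n*u[n]} = z/(z-1)^2
By linearity: Z{7*n*u[n]} = 7z/(z-1)^2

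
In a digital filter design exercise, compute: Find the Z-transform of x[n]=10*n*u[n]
Z{n * u[n]}=z/(z-1)^2
By linearity: Z{10 * n * u[n]}=10z/(z-1)^2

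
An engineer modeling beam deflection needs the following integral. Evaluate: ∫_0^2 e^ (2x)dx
Antiderivative: (1/2)e^(2x)
Evaluate: (1/2)(e^4 - 1)

Answer: (e^4 - 1)/2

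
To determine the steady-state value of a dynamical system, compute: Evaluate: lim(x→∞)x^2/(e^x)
Apply L'Hôpital 2 times (∞/∞ each time):
Eventually get 2!/(e^x) → 0

Answer: 0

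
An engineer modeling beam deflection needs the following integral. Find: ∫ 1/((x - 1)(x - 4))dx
Partial fractions: 1/((x-1)(x-4))=A/(x-1)+B/(x-4)
A=-1/3, B=1/3
∫ [-1/3· 1/(x-1)+1/3· 1/(x-4)] dx
=(1/3)[ln|x-4| - ln|x-1|]+C

Answer: (1/3)·ln|(x-4)/(x-1)|+C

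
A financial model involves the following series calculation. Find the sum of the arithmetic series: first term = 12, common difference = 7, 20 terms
Last term: a_n=12+(20-1)·7=145
Sum=n(a_1+a_n)/2=20(12+145)/2=1570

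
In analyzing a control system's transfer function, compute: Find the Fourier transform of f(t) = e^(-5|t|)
Using the standard pair: F{e^(-a|t|)}=2a/(a^2+omega^2)
With a=5: F(omega)=10/(25+omega^2)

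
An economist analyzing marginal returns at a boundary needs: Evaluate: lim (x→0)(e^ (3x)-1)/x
L'Hôpital (0/0): lim 3e^(3x)/1=3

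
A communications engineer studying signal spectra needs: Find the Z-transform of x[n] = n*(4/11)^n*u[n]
Using the property Z{n*a^n*u[n]}=az/(z-a)^2
With a=4/11: X(z)=(4/11)z/(z - 4/11)^2, |z| > 4/11

Answer: (4/11)z/(z - 4/11)^2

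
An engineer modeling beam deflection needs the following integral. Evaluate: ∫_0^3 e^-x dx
Antiderivative: -e^-x
Evaluate: -(e^-3 - 1)

Answer: (e^-3 - 1)/(-1)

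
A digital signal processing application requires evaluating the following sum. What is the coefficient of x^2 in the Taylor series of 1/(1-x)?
1/(1-x)=Σ x^n for |x|<1
All coefficients are 1

Answer: 1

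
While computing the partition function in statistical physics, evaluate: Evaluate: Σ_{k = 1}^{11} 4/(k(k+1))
Partial fractions: 4/(k(k+1))=4/k - 4/(k+1)
Telescoping sum: 4(1-1/12)=4·11/12

Answer: 11/3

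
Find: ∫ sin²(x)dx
Using identity sin²(u)=(1 - cos(2u))/2:
∫ (1 - cos(2x))/2 dx=x/2 - sin(2x)/4 + C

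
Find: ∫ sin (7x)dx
Using substitution u = 7x: ∫ sin(u) du/7 = -cos(u)/7 + C

Answer: (-1/7)cos(7x) + C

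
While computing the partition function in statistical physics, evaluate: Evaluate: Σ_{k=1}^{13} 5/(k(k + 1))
Partial fractions: 5/(k(k+1)) = 5/k - 5/(k+1)
Telescoping sum: 5(1-1/14) = 5·13/14

Answer: 65/14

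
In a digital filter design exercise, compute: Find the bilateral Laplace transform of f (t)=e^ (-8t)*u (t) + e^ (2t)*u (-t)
For e^(-8t) * u(t): L = 1/(s+8), Re(s) > -8
For e^(2t) * u(-t): L = -1/(s-2), Re(s) < 2
Combined: F(s) = 1/(s+8)-1/(s-2), -8 < Re(s) < 2

Answer: 1/(s+8)-1/(s-2), ROC: -8 < Re(s) < 2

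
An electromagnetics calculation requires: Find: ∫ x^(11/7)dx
Power rule: ∫ x^(11/7) dx = x^(18/7)/(18/7)+C

Answer: (7/18)·x^(18/7)+C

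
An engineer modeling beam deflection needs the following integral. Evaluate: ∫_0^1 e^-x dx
Antiderivative: -e^-x
Evaluate: -(e^-1-1)

Answer: (e^-1-1)/(-1)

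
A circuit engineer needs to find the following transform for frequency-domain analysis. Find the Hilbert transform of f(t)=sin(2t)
The Hilbert transform shifts each frequency component by -pi/2.
H{sin(wt)}=-cos(wt)
With w=2: H{sin(2t)}=-cos(2t)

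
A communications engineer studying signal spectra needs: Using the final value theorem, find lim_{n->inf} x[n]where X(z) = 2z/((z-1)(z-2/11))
Final value theorem: lim x[n] = lim_{z->1} (z-1) * X(z)
(z-1) * X(z) = 2z/(z-2/11)
As z->1: 2/(1-2/11) = 2/(9/11) = 22/9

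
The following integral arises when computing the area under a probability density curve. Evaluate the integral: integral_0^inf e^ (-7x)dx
integral_0^inf e^(-7x) dx = [-1/7 * e^(-7x)]_0^inf
= 0 - (-1/7) = 1/7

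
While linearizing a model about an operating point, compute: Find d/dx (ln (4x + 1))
Chain rule: d/dx[ln(u)] = u'/u where u = 4x+1
u' = 4

Answer: (4)/(4x+1)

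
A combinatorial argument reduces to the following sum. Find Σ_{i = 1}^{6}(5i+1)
= 5·Σ i + 1·6 = 5·21 + 6 = 111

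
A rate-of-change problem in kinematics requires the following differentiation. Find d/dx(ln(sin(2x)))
Chain rule: d/dx[ln(u)] = u'/u where u = sin(2x)
u' = 2cos(2x)

Answer: (2cos(2x))/(sin(2x))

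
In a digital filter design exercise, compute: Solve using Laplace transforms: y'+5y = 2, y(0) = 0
Take L of both sides: sY(s)-0+5Y(s)=2/s
Y(s)(s+5)=2/s+0
Y(s)=2/(s(s+5))+0/(s+5)
Partial fractions: 2/(s(s+5))=(2/5)/s - (2/5)/(s+5)
So Y(s)=(2/5)/s - (2/5)/(s+5)
Inverse transform (L^(-1){1/s}=1, L^(-1){1/(s+5)}=e^(-5t)):

Answer: y(t)=2/5 - (2/5)·e^(-5t)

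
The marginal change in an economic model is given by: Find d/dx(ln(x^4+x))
Chain rule: d/dx[ln(u)]=u'/u where u=x^4 + x
u'=4x^3 + 1

Answer: (4x^3 + 1)/(x^4 + x)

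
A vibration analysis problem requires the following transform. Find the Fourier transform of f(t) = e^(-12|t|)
Using the standard pair: F{e^(-a|t|)} = 2a/(a^2+omega^2)
With a = 12: F(omega) = 24/(144+omega^2)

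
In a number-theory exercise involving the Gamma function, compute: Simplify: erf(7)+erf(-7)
erf is odd: erf(-7) = -erf(7)
erf(7) + erf(-7) = erf(7) - erf(7) = 0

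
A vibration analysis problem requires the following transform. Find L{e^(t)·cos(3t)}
First shifting: L{e^(at)f(t)}=F(s-a)
L{cos(3t)}=s/(s²+9)
Shift: (s-1)/((s-1)²+9)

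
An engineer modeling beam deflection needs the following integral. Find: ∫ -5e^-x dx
Since d/dx[e^-x] = - e^-x, we get 5e^-x+C

Answer: 5e^-x+C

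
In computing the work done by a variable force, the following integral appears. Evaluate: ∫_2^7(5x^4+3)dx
Step 1: Find antiderivative F(x) = x^5 + 3x
Step 2: F(7) - F(2) = 16828 - (38) = 16790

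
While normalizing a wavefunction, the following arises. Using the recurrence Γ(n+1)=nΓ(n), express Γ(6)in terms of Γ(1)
Γ(6) = 5Γ(5) = 5·4Γ(4) = ... = 5!·Γ(1) = 120·Γ(1)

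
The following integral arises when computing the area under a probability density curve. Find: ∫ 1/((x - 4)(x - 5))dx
Partial fractions: 1/((x-4)(x-5)) = A/(x-4) + B/(x-5)
A = -1, B = 1
∫ [-1· 1/(x-4) + 1· 1/(x-5)] dx
= (1)[ln|x-5| - ln|x-4|] + C

Answer: ln|(x-5)/(x-4)| + C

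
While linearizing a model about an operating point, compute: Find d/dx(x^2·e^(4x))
Product rule: (fg)'=f'g+fg'
f=x^2, f'=2x
g=e^(4x), g'=4·e^(4x)

Answer: 2x·e^(4x)+4x^2·e^(4x)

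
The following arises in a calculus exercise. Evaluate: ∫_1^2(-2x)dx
Step 1: Find antiderivative F(x)=-x^2
Step 2: F(2) - F(1)=-4 - (-1)=-3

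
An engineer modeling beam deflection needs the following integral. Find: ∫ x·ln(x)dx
By parts: u=ln(x), dv=x dx
du=1/x dx, v=x^2/2
=x^2·ln(x)/2 - ∫ x/2 dx
=x^2·ln(x)/2 - x^2/4 + C

Answer: x^2(ln(x)/2 - 1/4) + C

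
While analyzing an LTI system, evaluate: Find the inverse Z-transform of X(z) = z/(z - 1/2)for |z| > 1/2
Standard pair: z/(z-a) <-> a^n*u[n] for causal signals
With a = 1/2: x[n] = (1/2)^n*u[n]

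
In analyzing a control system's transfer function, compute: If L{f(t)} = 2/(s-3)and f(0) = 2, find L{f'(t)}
L{f'(t)}=s·F(s) - f(0)=2s/(s-3)-2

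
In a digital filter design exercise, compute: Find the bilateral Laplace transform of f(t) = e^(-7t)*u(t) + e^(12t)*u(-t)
For e^(-7t)*u(t): L = 1/(s+7), Re(s) > -7
For e^(12t)*u(-t): L = -1/(s-12), Re(s) < 12
Combined: F(s) = 1/(s+7)-1/(s-12), -7 < Re(s) < 12

Answer: 1/(s+7)-1/(s-12), ROC: -7 < Re(s) < 12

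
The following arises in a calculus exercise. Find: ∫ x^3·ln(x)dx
By parts: u=ln(x), dv=x^3 dx
du=1/x dx, v=x^4/4
=x^4·ln(x)/4 - ∫ x^3/4 dx
=x^4·ln(x)/4 - x^4/16 + C

Answer: x^4(ln(x)/4 - 1/16) + C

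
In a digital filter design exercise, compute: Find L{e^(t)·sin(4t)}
First shifting: L{e^(at)f(t)}=F(s-a)
L{sin(4t)}=4/(s² + 16)
Shift: 4/((s-1)² + 16)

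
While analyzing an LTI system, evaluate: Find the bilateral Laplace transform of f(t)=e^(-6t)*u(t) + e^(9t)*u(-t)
For e^(-6t) * u(t): L=1/(s+6), Re(s) > -6
For e^(9t) * u(-t): L=-1/(s-9), Re(s) < 9
Combined: F(s)=1/(s+6)-1/(s-9), -6 < Re(s) < 9

Answer: 1/(s+6)-1/(s-9), ROC: -6 < Re(s) < 9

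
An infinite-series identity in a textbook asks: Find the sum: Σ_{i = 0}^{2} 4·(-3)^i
Geometric series: S=a(1 - r^n)/(1 - r)
a=4, r=-3, n=3
S=4(1 + 27)/4=28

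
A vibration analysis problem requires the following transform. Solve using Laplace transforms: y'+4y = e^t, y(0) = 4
Take L: sY - 4 + 4Y=1/(s-1)
Y(s + 4)=1/(s-1) + 4
Y=1/((s-1)(s + 4)) + 4/(s + 4)
Partial fractions: 1/((s-1)(s + 4))=(1/5)/(s-1) - (1/5)/(s + 4)
So Y=(1/5)/(s-1) + (19/5)/(s + 4)
Inverse Laplace transform (L^(-1){1/(s-1)}=e^t, L^(-1){1/(s + 4)}=e^(-4t)):

Answer: y(t)=(1/5)·e^t + (19/5)·e^(-4t)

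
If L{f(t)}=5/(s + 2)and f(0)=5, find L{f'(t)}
L{f'(t)} = s·F(s) - f(0) = 5s/(s+2)-5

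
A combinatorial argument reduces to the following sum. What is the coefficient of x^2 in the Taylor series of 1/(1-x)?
1/(1-x) = Σ x^n for |x|<1
All coefficients are 1

Answer: 1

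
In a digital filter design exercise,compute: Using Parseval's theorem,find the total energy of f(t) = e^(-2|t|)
Parseval's theorem: E = integral |f(t)|^2 dt = (1/2pi) integral |F(omega)|^2 domega
E = integral_{-inf}^{inf} e^(-4|t|) dt = 2 * integral_0^inf e^(-4t) dt = 2/(2 * 2) = 1/2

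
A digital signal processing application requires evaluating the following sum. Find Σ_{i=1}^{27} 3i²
= 3·n(n + 1)(2n + 1)/6 = 3·27·28·55/6 = 20790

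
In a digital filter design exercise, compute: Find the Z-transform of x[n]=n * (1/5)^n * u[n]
Using the property Z{n * a^n * u[n]}=az/(z-a)^2
With a=1/5: X(z)=(1/5)z/(z - 1/5)^2, |z| > 1/5

Answer: (1/5)z/(z - 1/5)^2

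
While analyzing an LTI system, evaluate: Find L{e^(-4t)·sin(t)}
First shifting: L{e^(at)f(t)}=F(s-a)
L{sin(t)}=1/(s² + 1)
Shift: 1/((s + 4)² + 1)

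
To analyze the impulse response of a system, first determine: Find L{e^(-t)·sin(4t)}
First shifting: L{e^(at)f(t)} = F(s-a)
L{sin(4t)} = 4/(s²+16)
Shift: 4/((s+1)²+16)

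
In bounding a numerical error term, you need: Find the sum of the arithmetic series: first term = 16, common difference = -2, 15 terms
Last term: a_n = 16+(15-1)·-2 = -12
Sum = n(a_1+a_n)/2 = 15(16+(-12))/2 = 30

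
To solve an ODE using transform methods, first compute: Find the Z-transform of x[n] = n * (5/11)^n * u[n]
Using the property Z{n*a^n*u[n]} = az/(z-a)^2
With a = 5/11: X(z) = (5/11)z/(z - 5/11)^2, |z| > 5/11

Answer: (5/11)z/(z - 5/11)^2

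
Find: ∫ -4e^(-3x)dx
Since d/dx[e^(-3x)] = -3e^(-3x), we get 4/3 e^(-3x)+C

Answer: (4/3)e^(-3x)+C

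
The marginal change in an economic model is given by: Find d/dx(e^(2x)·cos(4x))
Product rule: (fg)' = f'g + fg'
f = e^(2x), f' = 2·e^(2x)
g = cos(4x), g' = -4·sin(4x)

Answer: 2·e^(2x)·cos(4x) - 4·e^(2x)·sin(4x)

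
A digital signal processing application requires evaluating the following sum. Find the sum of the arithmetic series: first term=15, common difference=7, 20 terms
Last term: a_n=15+(20-1)·7=148
Sum=n(a_1+a_n)/2=20(15+148)/2=1630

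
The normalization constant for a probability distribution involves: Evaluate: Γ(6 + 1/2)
Γ(n + 1/2) = (2n)!√π/(4^n·n!)
= 479001600√π/(4096·720) = (10395/64)·√π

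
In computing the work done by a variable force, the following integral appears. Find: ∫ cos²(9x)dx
Using identity cos²(u) = (1+cos(2u))/2:
∫ (1+cos(18x))/2 dx = x/2+sin(18x)/36+C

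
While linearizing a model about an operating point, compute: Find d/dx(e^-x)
Chain rule: d/dx[e^u] = e^u · u' where u = -x
u' = -1

Answer: -1·e^-x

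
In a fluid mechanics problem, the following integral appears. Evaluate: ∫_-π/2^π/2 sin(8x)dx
Antiderivative: -cos(8x)/8
Evaluate at bounds: [-cos(8·π/2)/8] - [-cos(8·-π/2)/8]
= (-(1) + (1))/8 = 0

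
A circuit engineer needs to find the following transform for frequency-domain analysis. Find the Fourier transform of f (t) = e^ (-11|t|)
Using the standard pair: F{e^(-a|t|)}=2a/(a^2+omega^2)
With a=11: F(omega)=22/(121+omega^2)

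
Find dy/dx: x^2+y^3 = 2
Differentiate: 2x+3y^2·(dy/dx) = 0
dy/dx = -2x/(3y^2)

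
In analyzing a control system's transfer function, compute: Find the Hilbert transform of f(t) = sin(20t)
The Hilbert transform shifts each frequency component by -pi/2.
H{sin(wt)} = -cos(wt)
With w = 20: H{sin(20t)} = -cos(20t)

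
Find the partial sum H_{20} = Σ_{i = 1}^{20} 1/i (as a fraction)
H_20=1 + 1/2 + 1/3 + ... + 1/20
=55835135/15519504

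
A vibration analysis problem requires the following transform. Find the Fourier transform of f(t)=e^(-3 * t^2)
The Fourier transform of a Gaussian e^(-a*t^2) is sqrt(pi/a)*e^(-omega^2/(4a)).
With a=3: F(omega)=sqrt(pi/3)*e^(-omega^2/12)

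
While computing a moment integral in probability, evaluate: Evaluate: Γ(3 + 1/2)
Γ(n+1/2) = (2n)!√π/(4^n·n!)
= 720√π/(64·6) = (15/8)·√π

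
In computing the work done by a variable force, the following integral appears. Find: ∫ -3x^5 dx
Using power rule: ∫ -3x^5 dx=-3/6 x^6 + C=(-1/2)x^6 + C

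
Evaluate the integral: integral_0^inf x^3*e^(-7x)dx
This is a Gamma integral. Substitute u = 7x (du = 7 dx):
integral_0^inf x^3 * e^(-7x) dx = (1/7^4) integral_0^inf u^3 * e^(-u) du
= Gamma(4)/7^4 = 3!/7^4 = 6/2401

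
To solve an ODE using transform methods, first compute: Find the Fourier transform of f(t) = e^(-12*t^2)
The Fourier transform of a Gaussian e^(-a*t^2) is sqrt(pi/a)*e^(-omega^2/(4a)).
With a = 12: F(omega) = sqrt(pi/12)*e^(-omega^2/48)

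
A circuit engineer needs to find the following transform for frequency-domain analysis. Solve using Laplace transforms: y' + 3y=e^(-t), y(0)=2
Take L: sY - 2 + 3Y = 1/(s + 1)
Y(s + 3) = 1/(s + 1) + 2
Y = 1/((s + 1)(s + 3)) + 2/(s + 3)
Partial fractions: 1/((s + 1)(s + 3)) = (1/2)/(s + 1) - (1/2)/(s + 3)
So Y = (1/2)/(s + 1) + (3/2)/(s + 3)
Inverse Laplace transform (L^(-1){1/(s + 1)} = e^(-t), L^(-1){1/(s + 3)} = e^(-3t)):

Answer: y(t) = (1/2)·e^(-t) + (3/2)·e^(-3t)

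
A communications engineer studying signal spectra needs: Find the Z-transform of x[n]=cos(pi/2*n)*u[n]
Z{cos(w0 * n) * u[n]} = z(z - cos(w0))/(z^2-2z * cos(w0)+1)
With w0 = pi/2: X(z) = z(z - cos(pi/2))/(z^2-2z * cos(pi/2)+1)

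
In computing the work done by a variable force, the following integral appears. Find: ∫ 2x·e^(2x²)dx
Let u=2x², du=4x dx
∫ (1/2)e^u du=e^u/2+C

Answer: e^(2x²)/2+C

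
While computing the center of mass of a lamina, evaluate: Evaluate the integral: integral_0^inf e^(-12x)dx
integral_0^inf e^(-12x) dx = [-1/12*e^(-12x)]_0^inf
= 0 - (-1/12) = 1/12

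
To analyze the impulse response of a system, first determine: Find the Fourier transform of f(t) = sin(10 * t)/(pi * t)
sin(W * t)/(pi * t) = (W/pi) * sinc(W * t/pi) is the impulse response of the ideal low-pass filter with cutoff W (here W = 10).
Its Fourier transform is a rectangular function:
F(omega) = 1 for |omega| < 10, 0 otherwise

Answer: rect(omega/20) [i.e., 1 for |omega| < 10, 0 otherwise]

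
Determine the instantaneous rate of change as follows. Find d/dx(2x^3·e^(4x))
Product rule: (fg)'=f'g+fg'
f=2x^3, f'=6x^2
g=e^(4x), g'=4·e^(4x)

Answer: 6x^2·e^(4x)+8x^3·e^(4x)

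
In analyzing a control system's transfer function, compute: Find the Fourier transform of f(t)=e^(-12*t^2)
The Fourier transform of a Gaussian e^(-a*t^2) is sqrt(pi/a)*e^(-omega^2/(4a)).
With a=12: F(omega)=sqrt(pi/12)*e^(-omega^2/48)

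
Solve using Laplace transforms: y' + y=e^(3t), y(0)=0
Take L: sY - 0 + Y=1/(s-3)
Y(s + 1)=1/(s-3) + 0
Y=1/((s-3)(s + 1)) + 0/(s + 1)
Partial fractions: 1/((s-3)(s + 1))=(1/4)/(s-3) - (1/4)/(s + 1)
So Y=(1/4)/(s-3) - (1/4)/(s + 1)
Inverse Laplace transform (L^(-1){1/(s-3)}=e^(3t), L^(-1){1/(s + 1)}=e^(-t)):

Answer: y(t)=(1/4)·e^(3t) - (1/4)·e^(-t)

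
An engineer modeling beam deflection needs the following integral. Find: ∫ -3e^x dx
Since d/dx[e^x] = +e^x, we get -3e^x+C

Answer: -3e^x+C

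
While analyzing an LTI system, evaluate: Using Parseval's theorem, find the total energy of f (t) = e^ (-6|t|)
Parseval's theorem: E = integral |f(t)|^2 dt = (1/2pi) integral |F(omega)|^2 domega
E = integral_{-inf}^{inf} e^(-12|t|) dt = 2*integral_0^inf e^(-12t) dt = 2/(2*6) = 1/6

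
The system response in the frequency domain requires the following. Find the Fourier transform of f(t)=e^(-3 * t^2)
The Fourier transform of a Gaussian e^(-a * t^2) is sqrt(pi/a) * e^(-omega^2/(4a)).
With a = 3: F(omega) = sqrt(pi/3) * e^(-omega^2/12)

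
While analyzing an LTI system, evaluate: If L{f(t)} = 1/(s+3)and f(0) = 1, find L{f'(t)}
L{f'(t)}=s·F(s) - f(0)=s/(s+3)-1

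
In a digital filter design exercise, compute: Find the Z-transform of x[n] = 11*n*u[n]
Z{n*u[n]}=z/(z-1)^2
By linearity: Z{11*n*u[n]}=11z/(z-1)^2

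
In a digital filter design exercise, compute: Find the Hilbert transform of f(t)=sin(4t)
The Hilbert transform shifts each frequency component by -pi/2.
H{sin(wt)} = -cos(wt)
With w = 4: H{sin(4t)} = -cos(4t)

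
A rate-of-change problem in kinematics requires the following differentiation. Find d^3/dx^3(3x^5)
Apply power rule 3 times:
d^1: 15x^4
d^2: 60x^3
d^3: 180x^2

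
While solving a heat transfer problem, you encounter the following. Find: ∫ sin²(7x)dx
Using identity sin²(u)=(1 - cos(2u))/2:
∫ (1 - cos(14x))/2 dx=x/2 - sin(14x)/28 + C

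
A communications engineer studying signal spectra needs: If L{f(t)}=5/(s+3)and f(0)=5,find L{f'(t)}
L{f'(t)}=s·F(s) - f(0)=5s/(s+3)-5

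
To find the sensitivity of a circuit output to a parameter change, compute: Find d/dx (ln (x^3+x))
Chain rule: d/dx[ln(u)]=u'/u where u=x^3+x
u'=3x^2+1

Answer: (3x^2+1)/(x^3+x)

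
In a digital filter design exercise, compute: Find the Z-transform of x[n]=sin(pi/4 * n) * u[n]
Z{sin(w0*n)*u[n]}=z*sin(w0)/(z^2 - 2z*cos(w0) + 1)
With w0=pi/4: X(z)=z*sin(pi/4)/(z^2 - 2z*cos(pi/4) + 1)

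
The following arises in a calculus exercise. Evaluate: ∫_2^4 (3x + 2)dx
Step 1: Find antiderivative F(x)=(3/2)x^2+2x
Step 2: F(4) - F(2)=32 - (10)=22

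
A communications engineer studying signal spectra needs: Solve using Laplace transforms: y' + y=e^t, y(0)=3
Take L: sY - 3+Y = 1/(s-1)
Y(s+1) = 1/(s-1)+3
Y = 1/((s-1)(s+1))+3/(s+1)
Partial fractions: 1/((s-1)(s+1)) = (1/2)/(s-1) - (1/2)/(s+1)
So Y = (1/2)/(s-1)+(5/2)/(s+1)
Inverse Laplace transform (L^(-1){1/(s-1)} = e^t, L^(-1){1/(s+1)} = e^(-t)):

Answer: y(t) = (1/2)·e^t+(5/2)·e^(-t)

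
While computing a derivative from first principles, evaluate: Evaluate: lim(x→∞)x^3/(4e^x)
Apply L'Hôpital 3 times (∞/∞ each time):
Eventually get 3!/(4e^x) → 0

Answer: 0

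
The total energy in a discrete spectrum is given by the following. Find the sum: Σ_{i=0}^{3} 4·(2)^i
Geometric series: S=a(1 - r^n)/(1 - r)
a=4, r=2, n=4
S=4(1 - 16)/-1=60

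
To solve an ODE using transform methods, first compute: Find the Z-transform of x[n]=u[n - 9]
Using the time-shift property: Z{u[n-9]}=z^(-9)*z/(z-1)
=z^(-8)/(z-1)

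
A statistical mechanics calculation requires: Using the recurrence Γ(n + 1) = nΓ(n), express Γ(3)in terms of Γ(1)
Γ(3)=2Γ(2)=2·1Γ(1)=...=2!·Γ(1)=2·Γ(1)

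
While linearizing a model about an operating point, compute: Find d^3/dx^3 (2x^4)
Apply power rule 3 times:
d^1: 8x^3
d^2: 24x^2
d^3: 48x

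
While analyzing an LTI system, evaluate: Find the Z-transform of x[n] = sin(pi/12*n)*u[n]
Z{sin(w0*n)*u[n]}=z*sin(w0)/(z^2 - 2z*cos(w0) + 1)
With w0=pi/12: X(z)=z*sin(pi/12)/(z^2 - 2z*cos(pi/12) + 1)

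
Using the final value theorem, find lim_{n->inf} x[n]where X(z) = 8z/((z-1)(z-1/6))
Final value theorem: lim x[n] = lim_{z->1} (z-1)*X(z)
(z-1)*X(z) = 8z/(z-1/6)
As z->1: 8/(1 - 1/6) = 8/(5/6) = 48/5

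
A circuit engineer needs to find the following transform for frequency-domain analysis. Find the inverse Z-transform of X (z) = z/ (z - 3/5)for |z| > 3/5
Standard pair: z/(z-a) <-> a^n * u[n] for causal signals
With a = 3/5: x[n] = (3/5)^n * u[n]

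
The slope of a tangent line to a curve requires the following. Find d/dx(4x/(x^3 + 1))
Quotient rule: (f/g)' = (f'g - fg')/g²
f = 4x, f' = 4
g = x^3+1, g' = 3x^2

Answer: (4·(x^3+1)-12x^3)/(x^3+1)²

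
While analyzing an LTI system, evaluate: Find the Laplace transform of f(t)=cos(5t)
L{cos(wt)} = s/(s²+w²)
L{cos(5t)} = s/(s²+25)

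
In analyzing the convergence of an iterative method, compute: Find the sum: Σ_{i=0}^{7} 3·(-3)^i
Geometric series: S=a(1 - r^n)/(1 - r)
a=3, r=-3, n=8
S=3(1-6561)/4=-4920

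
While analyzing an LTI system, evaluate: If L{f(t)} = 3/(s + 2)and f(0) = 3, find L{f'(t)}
L{f'(t)} = s·F(s) - f(0) = 3s/(s + 2) - 3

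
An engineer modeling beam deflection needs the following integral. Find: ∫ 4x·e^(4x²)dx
Let u = 4x², du = 8x dx
∫ (1/2)e^u du = e^u/2+C

Answer: e^(4x²)/2+C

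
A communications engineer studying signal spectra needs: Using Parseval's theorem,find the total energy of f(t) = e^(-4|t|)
Parseval's theorem: E = integral |f(t)|^2 dt = (1/2pi) integral |F(omega)|^2 domega
E = integral_{-inf}^{inf} e^(-8|t|) dt = 2*integral_0^inf e^(-8t) dt = 2/(2*4) = 1/4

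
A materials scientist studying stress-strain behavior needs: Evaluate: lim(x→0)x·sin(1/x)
Squeeze theorem: -|x| ≤ x·sin(1/x) ≤ |x|
Since x → 0 as x → 0, by squeeze theorem the limit is 0

Answer: 0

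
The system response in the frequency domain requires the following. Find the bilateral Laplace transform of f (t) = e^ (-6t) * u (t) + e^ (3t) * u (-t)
For e^(-6t) * u(t): L=1/(s + 6), Re(s) > -6
For e^(3t) * u(-t): L=-1/(s-3), Re(s) < 3
Combined: F(s)=1/(s + 6) - 1/(s-3), -6 < Re(s) < 3

Answer: 1/(s + 6) - 1/(s-3), ROC: -6 < Re(s) < 3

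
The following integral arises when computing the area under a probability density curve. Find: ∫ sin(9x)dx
Using substitution u=9x: ∫ sin(u) du/9=-cos(u)/9+C

Answer: (-1/9)cos(9x)+C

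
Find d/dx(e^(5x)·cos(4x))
Product rule: (fg)'=f'g+fg'
f=e^(5x), f'=5·e^(5x)
g=cos(4x), g'=-4·sin(4x)

Answer: 5·e^(5x)·cos(4x)-4·e^(5x)·sin(4x)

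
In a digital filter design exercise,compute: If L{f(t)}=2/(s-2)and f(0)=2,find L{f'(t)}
L{f'(t)} = s·F(s) - f(0) = 2s/(s-2) - 2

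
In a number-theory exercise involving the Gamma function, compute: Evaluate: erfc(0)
erfc(x) = 1 - erf(x); erfc(0) = 1 - erf(0) = 1-0 = 1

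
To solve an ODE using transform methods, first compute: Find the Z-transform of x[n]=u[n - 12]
Using the time-shift property: Z{u[n-12]} = z^(-12) * z/(z-1)
= z^(-11)/(z-1)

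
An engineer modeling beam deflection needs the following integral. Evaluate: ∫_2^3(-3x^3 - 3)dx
Step 1: Find antiderivative F(x) = (-3/4)x^4 - 3x
Step 2: F(3) - F(2) = -279/4 - (-18) = -207/4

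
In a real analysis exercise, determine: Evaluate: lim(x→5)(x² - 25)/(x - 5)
Factor: (x² - 25) = (x-5)(x+5)
Cancel (x-5): lim(x→5) (x+5) = 10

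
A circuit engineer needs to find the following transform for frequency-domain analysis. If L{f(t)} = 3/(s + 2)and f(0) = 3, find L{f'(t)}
L{f'(t)} = s·F(s) - f(0) = 3s/(s+2)-3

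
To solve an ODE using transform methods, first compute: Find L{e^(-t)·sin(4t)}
First shifting: L{e^(at)f(t)}=F(s-a)
L{sin(4t)}=4/(s²+16)
Shift: 4/((s+1)²+16)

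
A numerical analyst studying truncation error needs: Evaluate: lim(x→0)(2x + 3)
Polynomial is continuous, so substitute x=0:
2·0 + 3=3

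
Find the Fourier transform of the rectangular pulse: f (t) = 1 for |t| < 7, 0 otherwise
F(omega) = integral from -7 to 7 of e^(-j*omega*t) dt
= 2*sin(7*omega)/omega = 14*sinc(7*omega/pi)

Answer: 2*sin(7*omega)/omega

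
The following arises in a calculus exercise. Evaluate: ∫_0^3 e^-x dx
Antiderivative: -e^-x
Evaluate: -(e^-3-1)

Answer: (e^-3-1)/(-1)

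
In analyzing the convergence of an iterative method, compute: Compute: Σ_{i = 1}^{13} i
Using formula: Σ i^1 = n(n + 1)/2 = 13·14/2 = 91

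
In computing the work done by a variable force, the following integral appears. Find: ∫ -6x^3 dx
Using power rule: ∫ -6x^3 dx = -6/4 x^4 + C = (-3/2)x^4 + C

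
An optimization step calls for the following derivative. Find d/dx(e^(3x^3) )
Chain rule: d/dx[e^u] = e^u · u' where u = 3x^3
u' = 9x^2

Answer: 9x^2·e^(3x^3)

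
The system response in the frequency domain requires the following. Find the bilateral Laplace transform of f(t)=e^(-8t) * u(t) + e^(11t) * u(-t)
For e^(-8t) * u(t): L=1/(s + 8), Re(s) > -8
For e^(11t) * u(-t): L=-1/(s-11), Re(s) < 11
Combined: F(s)=1/(s + 8) - 1/(s-11), -8 < Re(s) < 11

Answer: 1/(s + 8) - 1/(s-11), ROC: -8 < Re(s) < 11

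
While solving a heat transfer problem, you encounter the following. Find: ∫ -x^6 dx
Using power rule: ∫ -x^6 dx=-1/7 x^7 + C=(-1/7)x^7 + C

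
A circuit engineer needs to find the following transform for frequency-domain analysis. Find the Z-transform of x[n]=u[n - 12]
Using the time-shift property: Z{u[n-12]}=z^(-12) * z/(z-1)
=z^(-11)/(z-1)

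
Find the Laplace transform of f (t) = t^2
L{t^n}=n!/s^(n + 1)
L{t^2}=2!/s^3=2/s^3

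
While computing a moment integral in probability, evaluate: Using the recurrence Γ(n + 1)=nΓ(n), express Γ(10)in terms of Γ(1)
Γ(10) = 9Γ(9) = 9·8Γ(8) = ... = 9!·Γ(1) = 362880·Γ(1)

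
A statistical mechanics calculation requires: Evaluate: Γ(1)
Γ(n) = (n-1)! for positive integers
Γ(1) = 0! = 1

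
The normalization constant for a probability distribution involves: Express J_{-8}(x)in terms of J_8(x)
For integer n: J_{-n}(x)=(-1)^n J_n(x)
With n=8: J_{-8}(x)=(-1)^8 J_8(x)=J_8(x)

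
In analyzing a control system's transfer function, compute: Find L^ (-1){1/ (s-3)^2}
L^(-1){1/(s-a)^n}=t^(n-1)·e^(at)/(n-1)!
Here a=3, n=2: t^1·e^(3t)/1

Answer: t·e^(3t)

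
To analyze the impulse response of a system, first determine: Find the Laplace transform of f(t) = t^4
L{t^n} = n!/s^(n + 1)
L{t^4} = 4!/s^5 = 24/s^5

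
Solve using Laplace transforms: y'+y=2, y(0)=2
Take L of both sides: sY(s)-2+Y(s)=2/s
Y(s)(s+1)=2/s+2
Y(s)=2/(s(s+1))+2/(s+1)
Partial fractions: 2/(s(s+1))=2/s - 2/(s+1)
So Y(s)=2/s
Inverse transform (L^(-1){1/s}=1, L^(-1){1/(s+1)}=e^(-t)):

Answer: y(t)=2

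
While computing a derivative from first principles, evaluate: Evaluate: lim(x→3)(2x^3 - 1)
Polynomial is continuous, so substitute x = 3:
2·3^3-1 = 53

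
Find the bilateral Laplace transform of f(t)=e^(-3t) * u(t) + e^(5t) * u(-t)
For e^(-3t) * u(t): L = 1/(s+3), Re(s) > -3
For e^(5t) * u(-t): L = -1/(s-5), Re(s) < 5
Combined: F(s) = 1/(s+3)-1/(s-5), -3 < Re(s) < 5

Answer: 1/(s+3)-1/(s-5), ROC: -3 < Re(s) < 5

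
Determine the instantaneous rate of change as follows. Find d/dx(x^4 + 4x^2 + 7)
Power rule: d/dx(ax^n)=n·a·x^(n-1)
Term by term: 4·x^3 + 8·x

Answer: 4x^3 + 8x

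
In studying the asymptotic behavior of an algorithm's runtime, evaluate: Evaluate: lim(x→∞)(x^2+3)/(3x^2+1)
Divide numerator and denominator by x^2:
lim (1 + 3/x^2)/(3 + 1/x^2) = 1/3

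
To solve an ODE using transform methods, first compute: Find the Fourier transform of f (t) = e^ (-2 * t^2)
The Fourier transform of a Gaussian e^(-a*t^2) is sqrt(pi/a)*e^(-omega^2/(4a)).
With a = 2: F(omega) = sqrt(pi/2)*e^(-omega^2/8)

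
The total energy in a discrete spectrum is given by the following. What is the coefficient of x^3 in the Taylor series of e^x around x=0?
Taylor series of e^x=Σ x^n/n!
Coefficient of x^3=1/3!=1/6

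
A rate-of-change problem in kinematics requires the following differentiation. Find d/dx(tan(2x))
Chain rule: d/dx[tan(u)] = sec²(u)·u' where u = 2x
u' = 2

Answer: 2·sec²(2x)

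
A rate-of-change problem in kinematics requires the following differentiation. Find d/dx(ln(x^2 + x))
Chain rule: d/dx[ln(u)]=u'/u where u=x^2+x
u'=2x+1

Answer: (2x+1)/(x^2+x)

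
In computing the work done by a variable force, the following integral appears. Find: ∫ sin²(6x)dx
Using identity sin²(u) = (1 - cos(2u))/2:
∫ (1 - cos(12x))/2 dx = x/2 - sin(12x)/24 + C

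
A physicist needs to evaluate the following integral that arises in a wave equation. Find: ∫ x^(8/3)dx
Power rule: ∫ x^(8/3) dx=x^(11/3)/(11/3) + C

Answer: (3/11)·x^(11/3) + C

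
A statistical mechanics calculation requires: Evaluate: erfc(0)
erfc(x)=1 - erf(x); erfc(0)=1 - erf(0)=1 - 0=1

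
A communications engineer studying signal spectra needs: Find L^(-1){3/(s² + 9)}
L^(-1){w/(s² + w²)} = sin(wt)
Here w = 3

Answer: sin(3t)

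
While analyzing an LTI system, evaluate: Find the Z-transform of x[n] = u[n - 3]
Using the time-shift property: Z{u[n-3]} = z^(-3) * z/(z-1)
= z^(-2)/(z-1)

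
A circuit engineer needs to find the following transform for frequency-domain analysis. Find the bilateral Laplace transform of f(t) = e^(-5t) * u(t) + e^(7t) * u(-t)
For e^(-5t)*u(t): L = 1/(s+5), Re(s) > -5
For e^(7t)*u(-t): L = -1/(s-7), Re(s) < 7
Combined: F(s) = 1/(s+5)-1/(s-7), -5 < Re(s) < 7

Answer: 1/(s+5)-1/(s-7), ROC: -5 < Re(s) < 7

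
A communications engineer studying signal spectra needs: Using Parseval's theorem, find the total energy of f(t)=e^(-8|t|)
Parseval's theorem: E = integral |f(t)|^2 dt = (1/2pi) integral |F(omega)|^2 domega
E = integral_{-inf}^{inf} e^(-16|t|) dt = 2*integral_0^inf e^(-16t) dt = 2/(2*8) = 1/8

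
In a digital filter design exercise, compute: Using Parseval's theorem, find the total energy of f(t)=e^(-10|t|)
Parseval's theorem: E=integral |f(t)|^2 dt=(1/2pi) integral |F(omega)|^2 domega
E=integral_{-inf}^{inf} e^(-20|t|) dt=2*integral_0^inf e^(-20t) dt=2/(2*10)=1/10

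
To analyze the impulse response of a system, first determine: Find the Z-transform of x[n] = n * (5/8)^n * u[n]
Using the property Z{n * a^n * u[n]} = az/(z-a)^2
With a = 5/8: X(z) = (5/8)z/(z - 5/8)^2, |z| > 5/8

Answer: (5/8)z/(z - 5/8)^2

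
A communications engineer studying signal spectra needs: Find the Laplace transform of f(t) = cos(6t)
L{cos(wt)}=s/(s²+w²)
L{cos(6t)}=s/(s²+36)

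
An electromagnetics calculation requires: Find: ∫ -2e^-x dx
Since d/dx[e^-x]=- e^-x, we get 2e^-x+C

Answer: 2e^-x+C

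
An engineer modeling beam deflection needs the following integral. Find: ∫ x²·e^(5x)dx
Integration by parts twice:
First: u=x², dv=e^(5x) dx => x²e^(5x)/5 - (2/5)∫ xe^(5x) dx
Second (∫ xe^(5x) dx): xe^(5x)/5 - e^(5x)/25
Combining: e^(5x)(x²/5 - 2x/25 + 2/125) + C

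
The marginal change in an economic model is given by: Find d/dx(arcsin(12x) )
d/dx[arcsin(u)] = u'/√(1-u²), u = 12x, u' = 12

Answer: 12/√(1-144x²)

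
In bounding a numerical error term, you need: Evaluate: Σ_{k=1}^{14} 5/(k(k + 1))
Partial fractions: 5/(k(k + 1))=5/k - 5/(k + 1)
Telescoping sum: 5(1 - 1/15)=5·14/15

Answer: 14/3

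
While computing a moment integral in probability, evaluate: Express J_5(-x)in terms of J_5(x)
For integer n: J_n(-x) = (-1)^n J_n(x)
With n = 5: J_5(-x) = (-1)^5 J_5(x) = -J_5(x)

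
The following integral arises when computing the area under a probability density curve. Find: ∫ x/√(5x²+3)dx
Let u=5x² + 3, du=10x dx
∫ (1/10)·u^(-1/2) du=√u/5 + C

Answer: √(5x² + 3)/5 + C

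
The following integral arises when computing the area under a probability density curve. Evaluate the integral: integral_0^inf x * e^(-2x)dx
This is a Gamma integral. Substitute u = 2x (du = 2 dx):
integral_0^inf x*e^(-2x) dx = (1/2^2) integral_0^inf u^1*e^(-u) du
= Gamma(2)/2^2 = 1!/2^2 = 1/4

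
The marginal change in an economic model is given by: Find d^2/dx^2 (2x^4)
Apply power rule 2 times:
d^1: 8x^3
d^2: 24x^2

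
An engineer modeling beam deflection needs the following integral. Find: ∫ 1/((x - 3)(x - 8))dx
Partial fractions: 1/((x-3)(x-8)) = A/(x-3) + B/(x-8)
A = -1/5, B = 1/5
∫ [-1/5· 1/(x-3) + 1/5· 1/(x-8)] dx
= (1/5)[ln|x-8| - ln|x-3|] + C

Answer: (1/5)·ln|(x-8)/(x-3)| + C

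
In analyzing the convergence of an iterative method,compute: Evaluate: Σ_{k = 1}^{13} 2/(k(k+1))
Partial fractions: 2/(k(k+1)) = 2/k - 2/(k+1)
Telescoping sum: 2(1-1/14) = 2·13/14

Answer: 13/7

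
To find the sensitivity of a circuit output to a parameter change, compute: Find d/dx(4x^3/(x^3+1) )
Quotient rule: (f/g)'=(f'g - fg')/g²
f=4x^3, f'=12x^2
g=x^3 + 1, g'=3x^2

Answer: (12x^2·(x^3 + 1) - 12x^5)/(x^3 + 1)²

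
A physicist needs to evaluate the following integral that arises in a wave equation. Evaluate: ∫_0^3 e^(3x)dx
Antiderivative: (1/3)e^(3x)
Evaluate: (1/3)(e^9 - 1)

Answer: (e^9 - 1)/3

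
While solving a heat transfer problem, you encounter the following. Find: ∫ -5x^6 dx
Using power rule: ∫ -5x^6 dx=-5/7 x^7+C=(-5/7)x^7+C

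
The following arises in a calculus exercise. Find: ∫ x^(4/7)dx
Power rule: ∫ x^(4/7) dx = x^(11/7)/(11/7) + C

Answer: (7/11)·x^(11/7) + C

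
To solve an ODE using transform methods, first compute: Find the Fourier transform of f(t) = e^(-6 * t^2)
The Fourier transform of a Gaussian e^(-a*t^2) is sqrt(pi/a)*e^(-omega^2/(4a)).
With a=6: F(omega)=sqrt(pi/6)*e^(-omega^2/24)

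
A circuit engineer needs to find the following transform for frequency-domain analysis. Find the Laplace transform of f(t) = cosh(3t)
L{cosh(at)} = s/(s²-a²)
L{cosh(3t)} = s/(s²-9)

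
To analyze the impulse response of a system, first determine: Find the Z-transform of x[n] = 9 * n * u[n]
Z{n*u[n]}=z/(z-1)^2
By linearity: Z{9*n*u[n]}=9z/(z-1)^2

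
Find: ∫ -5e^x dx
Since d/dx[e^x]=+e^x, we get -5e^x+C

Answer: -5e^x+C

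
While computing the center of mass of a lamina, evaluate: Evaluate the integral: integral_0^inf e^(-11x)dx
integral_0^inf e^(-11x) dx = [-1/11*e^(-11x)]_0^inf
= 0 - (-1/11) = 1/11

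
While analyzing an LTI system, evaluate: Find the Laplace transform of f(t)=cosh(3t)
L{cosh(at)} = s/(s²-a²)
L{cosh(3t)} = s/(s²-9)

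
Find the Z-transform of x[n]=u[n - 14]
Using the time-shift property: Z{u[n-14]}=z^(-14)*z/(z-1)
=z^(-13)/(z-1)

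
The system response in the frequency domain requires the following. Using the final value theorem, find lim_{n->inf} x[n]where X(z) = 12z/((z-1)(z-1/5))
Final value theorem: lim x[n] = lim_{z->1} (z-1) * X(z)
(z-1) * X(z) = 12z/(z-1/5)
As z->1: 12/(1 - 1/5) = 12/(4/5) = 15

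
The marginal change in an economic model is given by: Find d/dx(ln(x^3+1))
Chain rule: d/dx[ln(u)]=u'/u where u=x^3+1
u'=3x^2

Answer: (3x^2)/(x^3+1)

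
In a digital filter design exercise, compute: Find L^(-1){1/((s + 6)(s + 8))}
Partial fractions: 1/((s+6)(s+8)) = A/(s+6)+B/(s+8)
Cover-up: A = 1/(s+8)|_{s = -6} = 1/2; B = 1/(s+6)|_{s = -8} = -1/2
L^(-1) = (1/2)e^(-6t) - (1/2)e^(-8t)

Answer: (1/2)(e^(-6t) - e^(-8t))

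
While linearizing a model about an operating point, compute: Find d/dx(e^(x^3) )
Chain rule: d/dx[e^u]=e^u · u' where u=x^3
u'=3x^2

Answer: 3x^2·e^(x^3)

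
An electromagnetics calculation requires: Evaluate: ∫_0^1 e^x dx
Antiderivative: e^x
Evaluate: (e^1-1)

Answer: e^1-1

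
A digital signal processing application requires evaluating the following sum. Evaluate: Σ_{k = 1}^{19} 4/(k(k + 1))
Partial fractions: 4/(k(k + 1))=4/k - 4/(k + 1)
Telescoping sum: 4(1 - 1/20)=4·19/20

Answer: 19/5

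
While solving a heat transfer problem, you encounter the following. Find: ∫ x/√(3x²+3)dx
Let u = 3x² + 3, du = 6x dx
∫ (1/6)·u^(-1/2) du = √u/3 + C

Answer: √(3x² + 3)/3 + C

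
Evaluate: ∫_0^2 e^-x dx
Antiderivative: -e^-x
Evaluate: -(e^-2 - 1)

Answer: (e^-2 - 1)/(-1)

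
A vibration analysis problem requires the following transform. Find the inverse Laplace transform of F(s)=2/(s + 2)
L^(-1){2/(s-a)}=c·e^(at)
Here a=-2, c=2

Answer: 2e^(-2t)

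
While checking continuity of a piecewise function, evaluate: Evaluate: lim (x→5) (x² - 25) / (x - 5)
Factor: (x² - 25) = (x-5)(x + 5)
Cancel (x-5): lim(x→5) (x + 5) = 10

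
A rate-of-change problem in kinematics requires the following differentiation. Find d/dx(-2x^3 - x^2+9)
Power rule: d/dx(ax^n)=n·a·x^(n-1)
Term by term: -6·x^2 - 2·x

Answer: -6x^2 - 2x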